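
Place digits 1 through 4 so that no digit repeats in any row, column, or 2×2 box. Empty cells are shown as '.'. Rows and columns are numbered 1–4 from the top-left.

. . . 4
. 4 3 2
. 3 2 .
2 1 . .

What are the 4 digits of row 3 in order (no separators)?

4321

r1c2 = 2: row 1 has {4}; col 2 has {1,3,4}; box has {4} → only 2 remains.
r1c3 = 1: row 1 has {2,4}; col 3 has {2,3}; box has {2,3,4} → only 1 remains.
r2c1 = 1: row 2 has {2,3,4}; col 1 has {2}; box has {2,4} → only 1 remains.
r3c1 = 4: row 3 has {2,3}; col 1 has {1,2}; box has {1,2,3} → only 4 remains.
r3c4 = 1: row 3 has {2,3,4}; col 4 has {2,4}; box has {2} → only 1 remains.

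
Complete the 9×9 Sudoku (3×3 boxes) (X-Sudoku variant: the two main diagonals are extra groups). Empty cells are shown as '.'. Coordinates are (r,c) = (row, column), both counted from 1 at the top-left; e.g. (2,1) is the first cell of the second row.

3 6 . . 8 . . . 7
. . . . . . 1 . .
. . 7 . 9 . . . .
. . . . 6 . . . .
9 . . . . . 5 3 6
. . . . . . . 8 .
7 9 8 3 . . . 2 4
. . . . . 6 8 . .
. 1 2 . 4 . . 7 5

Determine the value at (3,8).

6

(7,7) = 6: row 7 has {2,3,4,7,8,9}; col 7 has {1,5,8}; box has {2,4,5,7,8}; main diagonal has {3,5,7} → only 6 remains.
(9,1) = 6: row 9 has {1,2,4,5,7}; col 1 has {3,7,9}; box has {1,2,7,8,9}; anti-diagonal has {7,8} → only 6 remains.
(2,4) = 6: in row 2, 6 can only go here (every other open cell in that row sees a 6).
(3,8) = 6: in row 3, 6 can only go here (every other open cell in that row sees a 6).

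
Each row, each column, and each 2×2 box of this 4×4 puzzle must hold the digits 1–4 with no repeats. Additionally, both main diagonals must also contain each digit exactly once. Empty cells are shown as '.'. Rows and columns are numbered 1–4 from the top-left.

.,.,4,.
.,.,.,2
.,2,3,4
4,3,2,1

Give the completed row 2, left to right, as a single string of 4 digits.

3412

R1C1 = 2: row 1 has {4}; col 1 has {4}; box has {}; main diagonal has {1,3} → only 2 remains.
R1C2 = 1: row 1 has {2,4}; col 2 has {2,3}; box has {2} → only 1 remains.
R1C4 = 3: row 1 has {1,2,4}; col 4 has {1,2,4}; box has {2,4}; anti-diagonal has {2,4} → only 3 remains.
R2C1 = 3: row 2 has {2}; col 1 has {2,4}; box has {1,2} → only 3 remains.
R2C2 = 4: row 2 has {2,3}; col 2 has {1,2,3}; box has {1,2,3}; main diagonal has {1,2,3} → only 4 remains.
R2C3 = 1: row 2 has {2,3,4}; col 3 has {2,3,4}; box has {2,3,4}; anti-diagonal has {2,3,4} → only 1 remains.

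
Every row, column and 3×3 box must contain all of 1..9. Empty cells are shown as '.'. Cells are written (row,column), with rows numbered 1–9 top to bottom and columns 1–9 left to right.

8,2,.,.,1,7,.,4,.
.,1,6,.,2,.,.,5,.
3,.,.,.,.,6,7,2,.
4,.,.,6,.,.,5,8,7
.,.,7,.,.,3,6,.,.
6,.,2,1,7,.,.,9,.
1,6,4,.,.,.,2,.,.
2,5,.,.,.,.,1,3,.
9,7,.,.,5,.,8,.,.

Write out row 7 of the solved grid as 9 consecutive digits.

164938275

(2,1) = 7: row 2 has {1,2,5,6}; col 1 has {1,2,3,4,6,8,9}; box has {1,2,3,6,8} → only 7 remains.
(4,5) = 9: row 4 has {4,5,6,7,8}; col 5 has {1,2,5,7}; box has {1,3,6,7} → only 9 remains.
(4,6) = 2: row 4 has {4,5,6,7,8,9}; col 6 has {3,6,7}; box has {1,3,6,7,9} → only 2 remains.
(5,1) = 5: row 5 has {3,6,7}; col 1 has {1,2,3,4,6,7,8,9}; box has {2,4,6,7} → only 5 remains.
(5,8) = 1: row 5 has {3,5,6,7}; col 8 has {2,3,4,5,8,9}; box has {5,6,7,8,9} → only 1 remains.
(7,8) = 7: row 7 has {1,2,4,6}; col 8 has {1,2,3,4,5,8,9}; box has {1,2,3,8} → only 7 remains.
(8,3) = 8: row 8 has {1,2,3,5}; col 3 has {2,4,6,7}; box has {1,2,4,5,6,7,9} → only 8 remains.
(9,3) = 3: row 9 has {5,7,8,9}; col 3 has {2,4,6,7,8}; box has {1,2,4,5,6,7,8,9} → only 3 remains.
(9,8) = 6: row 9 has {3,5,7,8,9}; col 8 has {1,2,3,4,5,7,8,9}; box has {1,2,3,7,8} → only 6 remains.
(9,9) = 4: row 9 has {3,5,6,7,8,9}; col 9 has {7}; box has {1,2,3,6,7,8} → only 4 remains.
(4,2) = 3: row 4 has {2,4,5,6,7,8,9}; col 2 has {1,2,5,6,7}; box has {2,4,5,6,7} → only 3 remains.
(4,3) = 1: row 4 has {2,3,4,5,6,7,8,9}; col 3 has {2,3,4,6,7,8}; box has {2,3,4,5,6,7} → only 1 remains.
(5,9) = 2: row 5 has {1,3,5,6,7}; col 9 has {4,7}; box has {1,5,6,7,8,9} → only 2 remains.
(6,2) = 8: row 6 has {1,2,6,7,9}; col 2 has {1,2,3,5,6,7}; box has {1,2,3,4,5,6,7} → only 8 remains.
(6,9) = 3: row 6 has {1,2,6,7,8,9}; col 9 has {2,4,7}; box has {1,2,5,6,7,8,9} → only 3 remains.
(8,9) = 9: row 8 has {1,2,3,5,8}; col 9 has {2,3,4,7}; box has {1,2,3,4,6,7,8} → only 9 remains.
(9,4) = 2: row 9 has {3,4,5,6,7,8,9}; col 4 has {1,6}; box has {5} → only 2 remains.
(9,6) = 1: row 9 has {2,3,4,5,6,7,8,9}; col 6 has {2,3,6,7}; box has {2,5} → only 1 remains.
(1,9) = 6: row 1 has {1,2,4,7,8}; col 9 has {2,3,4,7,9}; box has {2,4,5,7} → only 6 remains.
(2,9) = 8: row 2 has {1,2,5,6,7}; col 9 has {2,3,4,6,7,9}; box has {2,4,5,6,7} → only 8 remains.
(3,9) = 1: row 3 has {2,3,6,7}; col 9 has {2,3,4,6,7,8,9}; box has {2,4,5,6,7,8} → only 1 remains.
(5,2) = 9: row 5 has {1,2,3,5,6,7}; col 2 has {1,2,3,5,6,7,8}; box has {1,2,3,4,5,6,7,8} → only 9 remains.
(6,7) = 4: row 6 has {1,2,3,6,7,8,9}; col 7 has {1,2,5,6,7,8}; box has {1,2,3,5,6,7,8,9} → only 4 remains.
(7,9) = 5: row 7 has {1,2,4,6,7}; col 9 has {1,2,3,4,6,7,8,9}; box has {1,2,3,4,6,7,8,9} → only 5 remains.
(8,6) = 4: row 8 has {1,2,3,5,8,9}; col 6 has {1,2,3,6,7}; box has {1,2,5} → only 4 remains.
(2,6) = 9: row 2 has {1,2,5,6,7,8}; col 6 has {1,2,3,4,6,7}; box has {1,2,6,7} → only 9 remains.
(2,7) = 3: row 2 has {1,2,5,6,7,8,9}; col 7 has {1,2,4,5,6,7,8}; box has {1,2,4,5,6,7,8} → only 3 remains.
(3,2) = 4: row 3 has {1,2,3,6,7}; col 2 has {1,2,3,5,6,7,8,9}; box has {1,2,3,6,7,8} → only 4 remains.
(3,5) = 8: row 3 has {1,2,3,4,6,7}; col 5 has {1,2,5,7,9}; box has {1,2,6,7,9} → only 8 remains.
(5,5) = 4: row 5 has {1,2,3,5,6,7,9}; col 5 has {1,2,5,7,8,9}; box has {1,2,3,6,7,9} → only 4 remains.
(6,6) = 5: row 6 has {1,2,3,4,6,7,8,9}; col 6 has {1,2,3,4,6,7,9}; box has {1,2,3,4,6,7,9} → only 5 remains.
(7,5) = 3: row 7 has {1,2,4,5,6,7}; col 5 has {1,2,4,5,7,8,9}; box has {1,2,4,5} → only 3 remains.
(7,6) = 8: row 7 has {1,2,3,4,5,6,7}; col 6 has {1,2,3,4,5,6,7,9}; box has {1,2,3,4,5} → only 8 remains.
(8,4) = 7: row 8 has {1,2,3,4,5,8,9}; col 4 has {1,2,6}; box has {1,2,3,4,5,8} → only 7 remains.
(8,5) = 6: row 8 has {1,2,3,4,5,7,8,9}; col 5 has {1,2,3,4,5,7,8,9}; box has {1,2,3,4,5,7,8} → only 6 remains.
(1,7) = 9: row 1 has {1,2,4,6,7,8}; col 7 has {1,2,3,4,5,6,7,8}; box has {1,2,3,4,5,6,7,8} → only 9 remains.
(2,4) = 4: row 2 has {1,2,3,5,6,7,8,9}; col 4 has {1,2,6,7}; box has {1,2,6,7,8,9} → only 4 remains.
(3,4) = 5: row 3 has {1,2,3,4,6,7,8}; col 4 has {1,2,4,6,7}; box has {1,2,4,6,7,8,9} → only 5 remains.
(5,4) = 8: row 5 has {1,2,3,4,5,6,7,9}; col 4 has {1,2,4,5,6,7}; box has {1,2,3,4,5,6,7,9} → only 8 remains.
(7,4) = 9: row 7 has {1,2,3,4,5,6,7,8}; col 4 has {1,2,4,5,6,7,8}; box has {1,2,3,4,5,6,7,8} → only 9 remains.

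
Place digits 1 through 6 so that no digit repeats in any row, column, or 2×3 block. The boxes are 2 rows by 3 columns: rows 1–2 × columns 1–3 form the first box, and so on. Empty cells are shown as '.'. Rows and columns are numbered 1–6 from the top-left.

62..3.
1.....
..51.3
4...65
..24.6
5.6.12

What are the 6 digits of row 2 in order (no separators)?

R1C3 = 4 (sole candidate).
R1C4 = 5 (sole candidate).
R1C6 = 1 (sole candidate).
R2C3 = 3: row 2 has {1}; col 3 has {2,4,5,6}; box has {1,2,4,6} → only 3 remains.
R2C6 = 4: row 2 has {1,3}; col 6 has {1,2,3,5,6}; box has {1,3,5} → only 4 remains.
R3C1 = 2 (sole candidate).
R3C2 = 6 (sole candidate).
R3C5 = 4 (sole candidate).
R4C3 = 1 (sole candidate).
R4C4 = 2 (sole candidate).
R5C1 = 3 (sole candidate).
R5C2 = 1 (sole candidate).
R5C5 = 5 (sole candidate).
R6C2 = 4 (sole candidate).
R6C4 = 3 (sole candidate).
R2C2 = 5: row 2 has {1,3,4}; col 2 has {1,2,4,6}; box has {1,2,3,4,6} → only 5 remains.
R2C4 = 6: row 2 has {1,3,4,5}; col 4 has {1,2,3,4,5}; box has {1,3,4,5} → only 6 remains.
R2C5 = 2: row 2 has {1,3,4,5,6}; col 5 has {1,3,4,5,6}; box has {1,3,4,5,6} → only 2 remains.

153624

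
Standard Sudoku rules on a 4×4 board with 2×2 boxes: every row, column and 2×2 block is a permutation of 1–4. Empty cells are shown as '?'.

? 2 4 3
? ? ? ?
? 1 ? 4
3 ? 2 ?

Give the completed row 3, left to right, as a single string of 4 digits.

row 1, column 1 = 1: row 1 has {2,3,4}; col 1 has {3}; box has {2} → only 1 remains.
row 2, column 1 = 4: row 2 has {}; col 1 has {1,3}; box has {1,2} → only 4 remains.
row 2, column 2 = 3: row 2 has {4}; col 2 has {1,2}; box has {1,2,4} → only 3 remains.
row 2, column 3 = 1: row 2 has {3,4}; col 3 has {2,4}; box has {3,4} → only 1 remains.
row 2, column 4 = 2: row 2 has {1,3,4}; col 4 has {3,4}; box has {1,3,4} → only 2 remains.
row 3, column 1 = 2: row 3 has {1,4}; col 1 has {1,3,4}; box has {1,3} → only 2 remains.
row 3, column 3 = 3: row 3 has {1,2,4}; col 3 has {1,2,4}; box has {2,4} → only 3 remains.

2134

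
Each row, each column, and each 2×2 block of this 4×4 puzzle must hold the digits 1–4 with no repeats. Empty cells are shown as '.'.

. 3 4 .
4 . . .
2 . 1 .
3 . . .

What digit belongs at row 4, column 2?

1

row 1, column 1 = 1 (sole candidate).
row 1, column 4 = 2 (sole candidate).
row 2, column 2 = 2 (sole candidate).
row 2, column 3 = 3 (sole candidate).
row 2, column 4 = 1 (sole candidate).
row 3, column 2 = 4 (sole candidate).
row 3, column 4 = 3 (sole candidate).
row 4, column 2 = 1: row 4 has {3}; col 2 has {2,3,4}; box has {2,3,4} → only 1 remains.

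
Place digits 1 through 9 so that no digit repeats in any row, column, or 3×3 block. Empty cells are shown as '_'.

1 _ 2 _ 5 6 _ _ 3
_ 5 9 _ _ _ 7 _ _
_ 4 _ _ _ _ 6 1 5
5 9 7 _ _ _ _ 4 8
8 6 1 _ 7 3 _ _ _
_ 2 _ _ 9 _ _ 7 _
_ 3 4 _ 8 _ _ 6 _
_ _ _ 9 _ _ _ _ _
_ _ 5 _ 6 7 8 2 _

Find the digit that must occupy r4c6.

2

r2c8 = 8: row 2 has {5,7,9}; col 8 has {1,2,4,6,7}; box has {1,3,5,6,7} → only 8 remains.
r6c3 = 3: row 6 has {2,7,9}; col 3 has {1,2,4,5,7,9}; box has {1,2,5,6,7,8,9} → only 3 remains.
r9c1 = 9: row 9 has {2,5,6,7,8}; col 1 has {1,5,8}; box has {3,4,5} → only 9 remains.
r9c2 = 1: row 9 has {2,5,6,7,8,9}; col 2 has {2,3,4,5,6,9}; box has {3,4,5,9} → only 1 remains.
r9c9 = 4: row 9 has {1,2,5,6,7,8,9}; col 9 has {3,5,8}; box has {2,6,8} → only 4 remains.
r1c8 = 9: row 1 has {1,2,3,5,6}; col 8 has {1,2,4,6,7,8}; box has {1,3,5,6,7,8} → only 9 remains.
r2c9 = 2: row 2 has {5,7,8,9}; col 9 has {3,4,5,8}; box has {1,3,5,6,7,8,9} → only 2 remains.
r3c3 = 8: row 3 has {1,4,5,6}; col 3 has {1,2,3,4,5,7,9}; box has {1,2,4,5,9} → only 8 remains.
r5c8 = 5: row 5 has {1,3,6,7,8}; col 8 has {1,2,4,6,7,8,9}; box has {4,7,8} → only 5 remains.
r5c9 = 9: row 5 has {1,3,5,6,7,8}; col 9 has {2,3,4,5,8}; box has {4,5,7,8} → only 9 remains.
r6c1 = 4: row 6 has {2,3,7,9}; col 1 has {1,5,8,9}; box has {1,2,3,5,6,7,8,9} → only 4 remains.
r6c7 = 1: row 6 has {2,3,4,7,9}; col 7 has {6,7,8}; box has {4,5,7,8,9} → only 1 remains.
r6c9 = 6: row 6 has {1,2,3,4,7,9}; col 9 has {2,3,4,5,8,9}; box has {1,4,5,7,8,9} → only 6 remains.
r8c3 = 6: row 8 has {9}; col 3 has {1,2,3,4,5,7,8,9}; box has {1,3,4,5,9} → only 6 remains.
r8c8 = 3: row 8 has {6,9}; col 8 has {1,2,4,5,6,7,8,9}; box has {2,4,6,8} → only 3 remains.
r9c4 = 3: row 9 has {1,2,4,5,6,7,8,9}; col 4 has {9}; box has {6,7,8,9} → only 3 remains.
r1c2 = 7: row 1 has {1,2,3,5,6,9}; col 2 has {1,2,3,4,5,6,9}; box has {1,2,4,5,8,9} → only 7 remains.
r1c7 = 4: row 1 has {1,2,3,5,6,7,9}; col 7 has {1,6,7,8}; box has {1,2,3,5,6,7,8,9} → only 4 remains.
r3c1 = 3: row 3 has {1,4,5,6,8}; col 1 has {1,4,5,8,9}; box has {1,2,4,5,7,8,9} → only 3 remains.
r3c5 = 2: row 3 has {1,3,4,5,6,8}; col 5 has {5,6,7,8,9}; box has {5,6} → only 2 remains.
r3c6 = 9: row 3 has {1,2,3,4,5,6,8}; col 6 has {3,6,7}; box has {2,5,6} → only 9 remains.
r4c5 = 1: row 4 has {4,5,7,8,9}; col 5 has {2,5,6,7,8,9}; box has {3,7,9} → only 1 remains.
r4c6 = 2: row 4 has {1,4,5,7,8,9}; col 6 has {3,6,7,9}; box has {1,3,7,9} → only 2 remains.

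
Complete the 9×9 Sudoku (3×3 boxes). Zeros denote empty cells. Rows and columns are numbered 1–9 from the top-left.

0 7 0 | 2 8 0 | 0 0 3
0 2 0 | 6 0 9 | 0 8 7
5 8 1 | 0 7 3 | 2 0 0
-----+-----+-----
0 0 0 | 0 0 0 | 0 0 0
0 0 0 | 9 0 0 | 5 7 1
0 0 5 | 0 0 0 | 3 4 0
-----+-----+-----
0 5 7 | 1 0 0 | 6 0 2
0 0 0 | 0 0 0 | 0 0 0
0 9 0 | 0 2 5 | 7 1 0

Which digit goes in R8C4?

3

R3C4 = 4 (sole candidate).
R1C6 = 1 (sole candidate).
R2C5 = 5 (sole candidate).
R1C8 = 5 (hidden single in row 1).
R2C7 = 1 (hidden single in row 2).
R4C4 = 5 (hidden single in row 4).
R8C9 = 5 (hidden single in row 8).
R4C8 = 2 (hidden single in column 8).
R3C8 = 6 (hidden single in column 8).
R3C9 = 9 (sole candidate).
R1C7 = 4 (sole candidate).
R6C1 = 9 (hidden single in row 6).
R1C1 = 6 (sole candidate).
R1C3 = 9 (sole candidate).
R4C7 = 9 (hidden single in row 4).
R8C7 = 8 (sole candidate).
R9C9 = 4 (sole candidate).
R6C6 = 2 (hidden single in row 6).
R6C4 = 7 (hidden single in row 6).
R8C4 = 3: row 8 has {5,8}; col 4 has {1,2,4,5,6,7,9}; box has {1,2,5} → only 3 remains.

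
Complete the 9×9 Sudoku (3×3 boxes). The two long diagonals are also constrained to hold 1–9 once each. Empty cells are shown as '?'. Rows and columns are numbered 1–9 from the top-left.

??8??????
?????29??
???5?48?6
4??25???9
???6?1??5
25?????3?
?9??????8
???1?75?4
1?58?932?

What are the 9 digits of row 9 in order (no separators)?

145869327

R4C6 = 3: row 4 has {2,4,5,9}; col 6 has {1,2,4,7,9}; box has {1,2,5,6}; anti-diagonal has {1,8} → only 3 remains.
R6C6 = 8: row 6 has {2,3,5}; col 6 has {1,2,3,4,7,9}; box has {1,2,3,5,6}; main diagonal has {2} → only 8 remains.
R9C9 = 7: row 9 has {1,2,3,5,8,9}; col 9 has {4,5,6,8,9}; box has {2,3,4,5,8}; main diagonal has {2,8} → only 7 remains.
R1C6 = 6: row 1 has {8}; col 6 has {1,2,3,4,7,8,9}; box has {2,4,5} → only 6 remains.
R1C9 = 2: row 1 has {6,8}; col 9 has {4,5,6,7,8,9}; box has {6,8,9}; anti-diagonal has {1,3,8} → only 2 remains.
R6C9 = 1: row 6 has {2,3,5,8}; col 9 has {2,4,5,6,7,8,9}; box has {3,5,9} → only 1 remains.
R7C6 = 5: row 7 has {8,9}; col 6 has {1,2,3,4,6,7,8,9}; box has {1,7,8,9} → only 5 remains.
R8C2 = 6: row 8 has {1,4,5,7}; col 2 has {5,9}; box has {1,5,9}; anti-diagonal has {1,2,3,8} → only 6 remains.
R8C8 = 9: row 8 has {1,4,5,6,7}; col 8 has {2,3}; box has {2,3,4,5,7,8}; main diagonal has {2,7,8} → only 9 remains.
R9C2 = 4: row 9 has {1,2,3,5,7,8,9}; col 2 has {5,6,9}; box has {1,5,6,9} → only 4 remains.
R9C5 = 6: row 9 has {1,2,3,4,5,7,8,9}; col 5 has {5}; box has {1,5,7,8,9} → only 6 remains.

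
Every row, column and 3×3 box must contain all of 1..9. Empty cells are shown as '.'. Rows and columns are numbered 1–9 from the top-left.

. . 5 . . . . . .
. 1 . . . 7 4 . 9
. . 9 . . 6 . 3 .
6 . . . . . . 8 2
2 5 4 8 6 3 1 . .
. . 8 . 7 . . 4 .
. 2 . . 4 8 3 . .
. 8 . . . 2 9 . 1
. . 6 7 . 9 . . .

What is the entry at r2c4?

3

r5c9 = 7: row 5 has {1,2,3,4,5,6,8}; col 9 has {1,2,9}; box has {1,2,4,8} → only 7 remains.
r4c7 = 5: row 4 has {2,6,8}; col 7 has {1,3,4,9}; box has {1,2,4,7,8} → only 5 remains.
r5c8 = 9: row 5 has {1,2,3,4,5,6,7,8}; col 8 has {3,4,8}; box has {1,2,4,5,7,8} → only 9 remains.
r6c7 = 6: row 6 has {4,7,8}; col 7 has {1,3,4,5,9}; box has {1,2,4,5,7,8,9} → only 6 remains.
r6c9 = 3: row 6 has {4,6,7,8}; col 9 has {1,2,7,9}; box has {1,2,4,5,6,7,8,9} → only 3 remains.
r6c2 = 9: row 6 has {3,4,6,7,8}; col 2 has {1,2,5,8}; box has {2,4,5,6,8} → only 9 remains.
r6c1 = 1: row 6 has {3,4,6,7,8,9}; col 1 has {2,6}; box has {2,4,5,6,8,9} → only 1 remains.
r6c6 = 5: row 6 has {1,3,4,6,7,8,9}; col 6 has {2,3,6,7,8,9}; box has {3,6,7,8} → only 5 remains.
r6c4 = 2: row 6 has {1,3,4,5,6,7,8,9}; col 4 has {7,8}; box has {3,5,6,7,8} → only 2 remains.
r2c8 = 6: in row 2, 6 can only go here (every other open cell in that row sees a 6).
r1c9 = 8: row 1 has {5}; col 9 has {1,2,3,7,9}; box has {3,4,6,9} → only 8 remains.
r3c9 = 5: row 3 has {3,6,9}; col 9 has {1,2,3,7,8,9}; box has {3,4,6,8,9} → only 5 remains.
r7c9 = 6: row 7 has {2,3,4,8}; col 9 has {1,2,3,5,7,8,9}; box has {1,3,9} → only 6 remains.
r9c9 = 4: row 9 has {6,7,9}; col 9 has {1,2,3,5,6,7,8,9}; box has {1,3,6,9} → only 4 remains.
r9c2 = 3: row 9 has {4,6,7,9}; col 2 has {1,2,5,8,9}; box has {2,6,8} → only 3 remains.
r4c2 = 7: row 4 has {2,5,6,8}; col 2 has {1,2,3,5,8,9}; box has {1,2,4,5,6,8,9} → only 7 remains.
r4c3 = 3: row 4 has {2,5,6,7,8}; col 3 has {4,5,6,8,9}; box has {1,2,4,5,6,7,8,9} → only 3 remains.
r8c3 = 7: row 8 has {1,2,8,9}; col 3 has {3,4,5,6,8,9}; box has {2,3,6,8} → only 7 remains.
r8c8 = 5: row 8 has {1,2,7,8,9}; col 8 has {3,4,6,8,9}; box has {1,3,4,6,9} → only 5 remains.
r9c1 = 5: row 9 has {3,4,6,7,9}; col 1 has {1,2,6}; box has {2,3,6,7,8} → only 5 remains.
r9c5 = 1: row 9 has {3,4,5,6,7,9}; col 5 has {4,6,7}; box has {2,4,7,8,9} → only 1 remains.
r9c8 = 2: row 9 has {1,3,4,5,6,7,9}; col 8 has {3,4,5,6,8,9}; box has {1,3,4,5,6,9} → only 2 remains.
r2c3 = 2: row 2 has {1,4,6,7,9}; col 3 has {3,4,5,6,7,8,9}; box has {1,5,9} → only 2 remains.
r3c2 = 4: row 3 has {3,5,6,9}; col 2 has {1,2,3,5,7,8,9}; box has {1,2,5,9} → only 4 remains.
r3c4 = 1: row 3 has {3,4,5,6,9}; col 4 has {2,7,8}; box has {6,7} → only 1 remains.
r4c5 = 9: row 4 has {2,3,5,6,7,8}; col 5 has {1,4,6,7}; box has {2,3,5,6,7,8} → only 9 remains.
r7c1 = 9: row 7 has {2,3,4,6,8}; col 1 has {1,2,5,6}; box has {2,3,5,6,7,8} → only 9 remains.
r7c3 = 1: row 7 has {2,3,4,6,8,9}; col 3 has {2,3,4,5,6,7,8,9}; box has {2,3,5,6,7,8,9} → only 1 remains.
r7c4 = 5: row 7 has {1,2,3,4,6,8,9}; col 4 has {1,2,7,8}; box has {1,2,4,7,8,9} → only 5 remains.
r7c8 = 7: row 7 has {1,2,3,4,5,6,8,9}; col 8 has {2,3,4,5,6,8,9}; box has {1,2,3,4,5,6,9} → only 7 remains.
r8c1 = 4: row 8 has {1,2,5,7,8,9}; col 1 has {1,2,5,6,9}; box has {1,2,3,5,6,7,8,9} → only 4 remains.
r8c5 = 3: row 8 has {1,2,4,5,7,8,9}; col 5 has {1,4,6,7,9}; box has {1,2,4,5,7,8,9} → only 3 remains.
r9c7 = 8: row 9 has {1,2,3,4,5,6,7,9}; col 7 has {1,3,4,5,6,9}; box has {1,2,3,4,5,6,7,9} → only 8 remains.
r1c2 = 6: row 1 has {5,8}; col 2 has {1,2,3,4,5,7,8,9}; box has {1,2,4,5,9} → only 6 remains.
r1c5 = 2: row 1 has {5,6,8}; col 5 has {1,3,4,6,7,9}; box has {1,6,7} → only 2 remains.
r1c6 = 4: row 1 has {2,5,6,8}; col 6 has {2,3,5,6,7,8,9}; box has {1,2,6,7} → only 4 remains.
r1c7 = 7: row 1 has {2,4,5,6,8}; col 7 has {1,3,4,5,6,8,9}; box has {3,4,5,6,8,9} → only 7 remains.
r1c8 = 1: row 1 has {2,4,5,6,7,8}; col 8 has {2,3,4,5,6,7,8,9}; box has {3,4,5,6,7,8,9} → only 1 remains.
r2c4 = 3: row 2 has {1,2,4,6,7,9}; col 4 has {1,2,5,7,8}; box has {1,2,4,6,7} → only 3 remains.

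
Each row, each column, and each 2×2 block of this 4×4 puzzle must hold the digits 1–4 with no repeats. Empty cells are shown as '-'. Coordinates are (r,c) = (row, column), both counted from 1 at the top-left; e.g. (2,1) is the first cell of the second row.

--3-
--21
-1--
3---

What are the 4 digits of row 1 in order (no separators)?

1234

(1,4) = 4: row 1 has {3}; col 4 has {1}; box has {1,2,3} → only 4 remains.
(2,1) = 4: row 2 has {1,2}; col 1 has {3}; box has {} → only 4 remains.
(2,2) = 3: row 2 has {1,2,4}; col 2 has {1}; box has {4} → only 3 remains.
(3,1) = 2: row 3 has {1}; col 1 has {3,4}; box has {1,3} → only 2 remains.
(3,3) = 4: row 3 has {1,2}; col 3 has {2,3}; box has {} → only 4 remains.
(3,4) = 3: row 3 has {1,2,4}; col 4 has {1,4}; box has {4} → only 3 remains.
(4,2) = 4: row 4 has {3}; col 2 has {1,3}; box has {1,2,3} → only 4 remains.
(4,3) = 1: row 4 has {3,4}; col 3 has {2,3,4}; box has {3,4} → only 1 remains.
(4,4) = 2: row 4 has {1,3,4}; col 4 has {1,3,4}; box has {1,3,4} → only 2 remains.
(1,1) = 1: row 1 has {3,4}; col 1 has {2,3,4}; box has {3,4} → only 1 remains.
(1,2) = 2: row 1 has {1,3,4}; col 2 has {1,3,4}; box has {1,3,4} → only 2 remains.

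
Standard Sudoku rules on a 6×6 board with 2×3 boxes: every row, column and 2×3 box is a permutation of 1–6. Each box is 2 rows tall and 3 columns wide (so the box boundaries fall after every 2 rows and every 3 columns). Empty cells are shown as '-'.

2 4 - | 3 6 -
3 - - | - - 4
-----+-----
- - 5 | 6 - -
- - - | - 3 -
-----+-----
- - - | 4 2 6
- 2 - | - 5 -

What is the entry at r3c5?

4

r1c3 = 1 (sole candidate).
r1c6 = 5 (sole candidate).
r2c3 = 6 (sole candidate).
r2c5 = 1 (sole candidate).
r3c5 = 4: row 3 has {5,6}; col 5 has {1,2,3,5,6}; box has {3,6} → only 4 remains.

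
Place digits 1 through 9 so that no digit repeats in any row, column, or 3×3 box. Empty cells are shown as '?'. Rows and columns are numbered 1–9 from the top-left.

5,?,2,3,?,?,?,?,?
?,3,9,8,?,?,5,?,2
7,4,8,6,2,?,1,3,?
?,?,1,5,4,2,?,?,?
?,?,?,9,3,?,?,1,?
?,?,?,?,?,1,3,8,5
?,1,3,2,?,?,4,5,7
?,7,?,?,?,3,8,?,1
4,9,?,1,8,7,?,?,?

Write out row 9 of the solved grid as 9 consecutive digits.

row 1, column 2 = 6 (sole candidate).
row 2, column 1 = 1 (sole candidate).
row 2, column 5 = 7 (sole candidate).
row 2, column 6 = 4 (sole candidate).
row 2, column 8 = 6 (sole candidate).
row 3, column 9 = 9 (sole candidate).
row 4, column 2 = 8 (sole candidate).
row 4, column 9 = 6 (sole candidate).
row 5, column 9 = 4 (sole candidate).
row 6, column 2 = 2 (sole candidate).
row 6, column 4 = 7 (sole candidate).
row 6, column 5 = 6 (sole candidate).
row 7, column 5 = 9 (sole candidate).
row 7, column 6 = 6 (sole candidate).
row 8, column 4 = 4 (sole candidate).
row 8, column 5 = 5 (sole candidate).
row 9, column 8 = 2: row 9 has {1,4,7,8,9}; col 8 has {1,3,5,6,8}; box has {1,4,5,7,8} → only 2 remains.
row 9, column 9 = 3: row 9 has {1,2,4,7,8,9}; col 9 has {1,2,4,5,6,7,9}; box has {1,2,4,5,7,8} → only 3 remains.
row 1, column 5 = 1 (sole candidate).
row 1, column 6 = 9 (sole candidate).
row 1, column 7 = 7 (sole candidate).
row 1, column 8 = 4 (sole candidate).
row 1, column 9 = 8 (sole candidate).
row 3, column 6 = 5 (sole candidate).
row 4, column 7 = 9 (sole candidate).
row 4, column 8 = 7 (sole candidate).
row 5, column 1 = 6 (sole candidate).
row 5, column 2 = 5 (sole candidate).
row 5, column 3 = 7 (sole candidate).
row 5, column 6 = 8 (sole candidate).
row 5, column 7 = 2 (sole candidate).
row 6, column 1 = 9 (sole candidate).
row 6, column 3 = 4 (sole candidate).
row 7, column 1 = 8 (sole candidate).
row 8, column 1 = 2 (sole candidate).
row 8, column 3 = 6 (sole candidate).
row 8, column 8 = 9 (sole candidate).
row 9, column 3 = 5: row 9 has {1,2,3,4,7,8,9}; col 3 has {1,2,3,4,6,7,8,9}; box has {1,2,3,4,6,7,8,9} → only 5 remains.
row 9, column 7 = 6: row 9 has {1,2,3,4,5,7,8,9}; col 7 has {1,2,3,4,5,7,8,9}; box has {1,2,3,4,5,7,8,9} → only 6 remains.

495187623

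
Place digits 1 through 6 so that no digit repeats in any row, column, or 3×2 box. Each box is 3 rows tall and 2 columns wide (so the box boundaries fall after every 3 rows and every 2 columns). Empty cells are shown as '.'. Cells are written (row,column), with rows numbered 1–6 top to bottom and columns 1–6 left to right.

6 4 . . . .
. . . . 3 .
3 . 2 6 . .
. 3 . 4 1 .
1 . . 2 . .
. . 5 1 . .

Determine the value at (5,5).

5

(2,4) = 5: row 2 has {3}; col 4 has {1,2,4,6}; box has {2,6} → only 5 remains.
(4,3) = 6: row 4 has {1,3,4}; col 3 has {2,5}; box has {1,2,4,5} → only 6 remains.
(5,3) = 3: row 5 has {1,2}; col 3 has {2,5,6}; box has {1,2,4,5,6} → only 3 remains.
(1,3) = 1: row 1 has {4,6}; col 3 has {2,3,5,6}; box has {2,5,6} → only 1 remains.
(1,4) = 3: row 1 has {1,4,6}; col 4 has {1,2,4,5,6}; box has {1,2,5,6} → only 3 remains.
(2,1) = 2: row 2 has {3,5}; col 1 has {1,3,6}; box has {3,4,6} → only 2 remains.
(2,2) = 1: row 2 has {2,3,5}; col 2 has {3,4}; box has {2,3,4,6} → only 1 remains.
(2,3) = 4: row 2 has {1,2,3,5}; col 3 has {1,2,3,5,6}; box has {1,2,3,5,6} → only 4 remains.
(2,6) = 6: row 2 has {1,2,3,4,5}; col 6 has {}; box has {3} → only 6 remains.
(3,2) = 5: row 3 has {2,3,6}; col 2 has {1,3,4}; box has {1,2,3,4,6} → only 5 remains.
(3,5) = 4: row 3 has {2,3,5,6}; col 5 has {1,3}; box has {3,6} → only 4 remains.
(3,6) = 1: row 3 has {2,3,4,5,6}; col 6 has {6}; box has {3,4,6} → only 1 remains.
(4,1) = 5: row 4 has {1,3,4,6}; col 1 has {1,2,3,6}; box has {1,3} → only 5 remains.
(4,6) = 2: row 4 has {1,3,4,5,6}; col 6 has {1,6}; box has {1} → only 2 remains.
(5,2) = 6: row 5 has {1,2,3}; col 2 has {1,3,4,5}; box has {1,3,5} → only 6 remains.
(5,5) = 5: row 5 has {1,2,3,6}; col 5 has {1,3,4}; box has {1,2} → only 5 remains.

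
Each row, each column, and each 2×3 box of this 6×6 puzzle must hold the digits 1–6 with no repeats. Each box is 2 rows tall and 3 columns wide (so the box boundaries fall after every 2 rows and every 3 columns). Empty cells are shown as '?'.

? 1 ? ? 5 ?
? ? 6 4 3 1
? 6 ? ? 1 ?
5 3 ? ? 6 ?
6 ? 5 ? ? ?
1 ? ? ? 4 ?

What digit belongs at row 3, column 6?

5

row 2, column 1 = 2: row 2 has {1,3,4,6}; col 1 has {1,5,6}; box has {1,6} → only 2 remains.
row 2, column 2 = 5: row 2 has {1,2,3,4,6}; col 2 has {1,3,6}; box has {1,2,6} → only 5 remains.
row 3, column 1 = 4: row 3 has {1,6}; col 1 has {1,2,5,6}; box has {3,5,6} → only 4 remains.
row 3, column 3 = 2: row 3 has {1,4,6}; col 3 has {5,6}; box has {3,4,5,6} → only 2 remains.
row 4, column 3 = 1: row 4 has {3,5,6}; col 3 has {2,5,6}; box has {2,3,4,5,6} → only 1 remains.
row 4, column 4 = 2: row 4 has {1,3,5,6}; col 4 has {4}; box has {1,6} → only 2 remains.
row 4, column 6 = 4: row 4 has {1,2,3,5,6}; col 6 has {1}; box has {1,2,6} → only 4 remains.
row 5, column 5 = 2: row 5 has {5,6}; col 5 has {1,3,4,5,6}; box has {4} → only 2 remains.
row 5, column 6 = 3: row 5 has {2,5,6}; col 6 has {1,4}; box has {2,4} → only 3 remains.
row 6, column 2 = 2: row 6 has {1,4}; col 2 has {1,3,5,6}; box has {1,5,6} → only 2 remains.
row 6, column 3 = 3: row 6 has {1,2,4}; col 3 has {1,2,5,6}; box has {1,2,5,6} → only 3 remains.
row 1, column 1 = 3: row 1 has {1,5}; col 1 has {1,2,4,5,6}; box has {1,2,5,6} → only 3 remains.
row 1, column 3 = 4: row 1 has {1,3,5}; col 3 has {1,2,3,5,6}; box has {1,2,3,5,6} → only 4 remains.
row 1, column 4 = 6: row 1 has {1,3,4,5}; col 4 has {2,4}; box has {1,3,4,5} → only 6 remains.
row 1, column 6 = 2: row 1 has {1,3,4,5,6}; col 6 has {1,3,4}; box has {1,3,4,5,6} → only 2 remains.
row 3, column 6 = 5: row 3 has {1,2,4,6}; col 6 has {1,2,3,4}; box has {1,2,4,6} → only 5 remains.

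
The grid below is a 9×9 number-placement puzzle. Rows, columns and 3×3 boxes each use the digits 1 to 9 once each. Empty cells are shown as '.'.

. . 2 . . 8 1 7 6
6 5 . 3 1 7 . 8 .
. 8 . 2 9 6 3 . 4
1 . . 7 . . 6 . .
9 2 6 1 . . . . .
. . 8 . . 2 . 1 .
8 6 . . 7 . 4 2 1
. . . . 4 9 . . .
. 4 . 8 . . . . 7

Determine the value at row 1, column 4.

row 1, column 5 = 5 (sole candidate).
row 3, column 1 = 7 (sole candidate).
row 3, column 3 = 1 (sole candidate).
row 3, column 8 = 5 (sole candidate).
row 4, column 2 = 3 (sole candidate).
row 4, column 5 = 8 (sole candidate).
row 5, column 5 = 3 (sole candidate).
row 5, column 8 = 4 (sole candidate).
row 6, column 2 = 7 (sole candidate).
row 6, column 5 = 6 (sole candidate).
row 7, column 4 = 5 (sole candidate).
row 7, column 6 = 3 (sole candidate).
row 8, column 2 = 1 (sole candidate).
row 8, column 4 = 6 (sole candidate).
row 8, column 8 = 3 (sole candidate).
row 9, column 5 = 2 (sole candidate).
row 9, column 6 = 1 (sole candidate).
row 1, column 2 = 9 (sole candidate).
row 1, column 4 = 4: row 1 has {1,2,5,6,7,8,9}; col 4 has {1,2,3,5,6,7,8}; box has {1,2,3,5,6,7,8,9} → only 4 remains.

4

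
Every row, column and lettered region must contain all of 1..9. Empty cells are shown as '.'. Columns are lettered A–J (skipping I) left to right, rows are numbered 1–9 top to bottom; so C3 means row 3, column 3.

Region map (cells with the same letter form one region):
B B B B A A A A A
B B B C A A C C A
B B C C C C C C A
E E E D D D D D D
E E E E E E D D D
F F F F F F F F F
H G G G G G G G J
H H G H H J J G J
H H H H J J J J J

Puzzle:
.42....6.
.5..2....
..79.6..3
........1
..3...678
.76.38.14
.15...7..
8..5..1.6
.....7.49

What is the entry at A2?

6

J2 = 7: row 2 has {2,5}; col 9 has {1,3,4,6,8,9}; region has {2,3,6} → only 7 remains.
A3 = 1: row 3 has {3,6,7,9}; col 1 has {8}; region has {2,4,5} → only 1 remains.
B3 = 8: row 3 has {1,3,6,7,9}; col 2 has {1,4,5,7}; region has {1,2,4,5} → only 8 remains.
D6 = 2: row 6 has {1,3,4,6,7,8}; col 4 has {5,9}; region has {1,3,4,6,7,8} → only 2 remains.
J7 = 2: row 7 has {1,5,7}; col 9 has {1,3,4,6,7,8,9}; region has {1,4,6,7,9} → only 2 remains.
F8 = 3: row 8 has {1,5,6,8}; col 6 has {6,7,8}; region has {1,2,4,6,7,9} → only 3 remains.
C9 = 1: row 9 has {4,7,9}; col 3 has {2,3,5,6,7}; region has {5,8} → only 1 remains.
J1 = 5: row 1 has {2,4,6}; col 9 has {1,2,3,4,6,7,8,9}; region has {2,3,6,7} → only 5 remains.
C2 = 9: row 2 has {2,5,7}; col 3 has {1,2,3,5,6,7}; region has {1,2,4,5,8} → only 9 remains.
C8 = 4: row 8 has {1,3,5,6,8}; col 3 has {1,2,3,5,6,7,9}; region has {1,5,7} → only 4 remains.
C4 = 8: row 4 has {1}; col 3 has {1,2,3,4,5,6,7,9}; region has {3} → only 8 remains.
F7 = 9: row 7 has {1,2,5,7}; col 6 has {3,6,7,8}; region has {1,4,5,7} → only 9 remains.
H8 = 2: row 8 has {1,3,4,5,6,8}; col 8 has {1,4,6,7}; region has {1,4,5,7,9} → only 2 remains.
F1 = 1: row 1 has {2,4,5,6}; col 6 has {3,6,7,8,9}; region has {2,3,5,6,7} → only 1 remains.
F2 = 4: row 2 has {2,5,7,9}; col 6 has {1,3,6,7,8,9}; region has {1,2,3,5,6,7} → only 4 remains.
H3 = 5: row 3 has {1,3,6,7,8,9}; col 8 has {1,2,4,6,7}; region has {6,7,9} → only 5 remains.
B8 = 9: row 8 has {1,2,3,4,5,6,8}; col 2 has {1,4,5,7,8}; region has {1,5,8} → only 9 remains.
E8 = 7: row 8 has {1,2,3,4,5,6,8,9}; col 5 has {2,3}; region has {1,5,8,9} → only 7 remains.
E3 = 4: row 3 has {1,3,5,6,7,8,9}; col 5 has {2,3,7}; region has {5,6,7,9} → only 4 remains.
G3 = 2: row 3 has {1,3,4,5,6,7,8,9}; col 7 has {1,6,7}; region has {4,5,6,7,9} → only 2 remains.
B5 = 2: row 5 has {3,6,7,8}; col 2 has {1,4,5,7,8,9}; region has {3,8} → only 2 remains.
F5 = 5: row 5 has {2,3,6,7,8}; col 6 has {1,3,4,6,7,8,9}; region has {2,3,8} → only 5 remains.
B4 = 6: row 4 has {1,8}; col 2 has {1,2,4,5,7,8,9}; region has {2,3,5,8} → only 6 remains.
F4 = 2: row 4 has {1,6,8}; col 6 has {1,3,4,5,6,7,8,9}; region has {1,6,7,8} → only 2 remains.
B9 = 3: row 9 has {1,4,7,9}; col 2 has {1,2,4,5,6,7,8,9}; region has {1,5,7,8,9} → only 3 remains.
D9 = 6: row 9 has {1,3,4,7,9}; col 4 has {2,5,9}; region has {1,3,5,7,8,9} → only 6 remains.
A7 = 4: row 7 has {1,2,5,7,9}; col 1 has {1,8}; region has {1,3,5,6,7,8,9} → only 4 remains.
A9 = 2: row 9 has {1,3,4,6,7,9}; col 1 has {1,4,8}; region has {1,3,4,5,6,7,8,9} → only 2 remains.
A5 = 9: row 5 has {2,3,5,6,7,8}; col 1 has {1,2,4,8}; region has {2,3,5,6,8} → only 9 remains.
E5 = 1: row 5 has {2,3,5,6,7,8,9}; col 5 has {2,3,4,7}; region has {2,3,5,6,8,9} → only 1 remains.
A6 = 5: row 6 has {1,2,3,4,6,7,8}; col 1 has {1,2,4,8,9}; region has {1,2,3,4,6,7,8} → only 5 remains.
G6 = 9: row 6 has {1,2,3,4,5,6,7,8}; col 7 has {1,2,6,7}; region has {1,2,3,4,5,6,7,8} → only 9 remains.
G1 = 8: row 1 has {1,2,4,5,6}; col 7 has {1,2,6,7,9}; region has {1,2,3,4,5,6,7} → only 8 remains.
G2 = 3: row 2 has {2,4,5,7,9}; col 7 has {1,2,6,7,8,9}; region has {2,4,5,6,7,9} → only 3 remains.
H2 = 8: row 2 has {2,3,4,5,7,9}; col 8 has {1,2,4,5,6,7}; region has {2,3,4,5,6,7,9} → only 8 remains.
A4 = 7: row 4 has {1,2,6,8}; col 1 has {1,2,4,5,8,9}; region has {1,2,3,5,6,8,9} → only 7 remains.
D5 = 4: row 5 has {1,2,3,5,6,7,8,9}; col 4 has {2,5,6,9}; region has {1,2,3,5,6,7,8,9} → only 4 remains.
H7 = 3: row 7 has {1,2,4,5,7,9}; col 8 has {1,2,4,5,6,7,8}; region has {1,2,4,5,7,9} → only 3 remains.
G9 = 5: row 9 has {1,2,3,4,6,7,9}; col 7 has {1,2,3,6,7,8,9}; region has {1,2,3,4,6,7,9} → only 5 remains.
A1 = 3: row 1 has {1,2,4,5,6,8}; col 1 has {1,2,4,5,7,8,9}; region has {1,2,4,5,8,9} → only 3 remains.
D1 = 7: row 1 has {1,2,3,4,5,6,8}; col 4 has {2,4,5,6,9}; region has {1,2,3,4,5,8,9} → only 7 remains.
E1 = 9: row 1 has {1,2,3,4,5,6,7,8}; col 5 has {1,2,3,4,7}; region has {1,2,3,4,5,6,7,8} → only 9 remains.
A2 = 6: row 2 has {2,3,4,5,7,8,9}; col 1 has {1,2,3,4,5,7,8,9}; region has {1,2,3,4,5,7,8,9} → only 6 remains.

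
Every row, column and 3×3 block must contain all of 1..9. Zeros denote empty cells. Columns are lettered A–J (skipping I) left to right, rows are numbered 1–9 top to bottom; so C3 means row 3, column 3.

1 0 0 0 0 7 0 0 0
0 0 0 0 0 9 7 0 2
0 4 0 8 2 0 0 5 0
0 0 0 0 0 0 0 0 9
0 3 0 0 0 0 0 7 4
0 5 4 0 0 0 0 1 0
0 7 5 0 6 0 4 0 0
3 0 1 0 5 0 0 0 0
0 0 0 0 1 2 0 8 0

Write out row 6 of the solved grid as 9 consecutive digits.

D1 = 5: in row 1, 5 can only go here (every other open cell in that row sees a 5).
D2 = 1: in row 2, 1 can only go here (every other open cell in that row sees a 1).
A2 = 5: in row 2, 5 can only go here (every other open cell in that row sees a 5).
F5 = 1: in row 5, 1 can only go here (every other open cell in that row sees a 1).
B4 = 1: in row 4, 1 can only go here (every other open cell in that row sees a 1).
G5 = 5: in row 5, 5 can only go here (every other open cell in that row sees a 5).
F4 = 5: in row 4, 5 can only go here (every other open cell in that row sees a 5).
J7 = 1: in row 7, 1 can only go here (every other open cell in that row sees a 1).
G3 = 1: in row 3, 1 can only go here (every other open cell in that row sees a 1).
J9 = 5: in row 9, 5 can only go here (every other open cell in that row sees a 5).
D9 = 7: in row 9, 7 can only go here (every other open cell in that row sees a 7).
J8 = 7: in row 8, 7 can only go here (every other open cell in that row sees a 7).
G9 = 3: in row 9, 3 can only go here (every other open cell in that row sees a 3).
A9 = 4: in row 9, 4 can only go here (every other open cell in that row sees a 4).
F8 = 4: in column 6, 4 can only go here (every other open cell in that column sees a 4).
D8 = 9: row 8 has {1,3,4,5,7}; col 4 has {1,5,7,8}; box has {1,2,4,5,6,7} → only 9 remains.
D7 = 3: row 7 has {1,4,5,6,7}; col 4 has {1,5,7,8,9}; box has {1,2,4,5,6,7,9} → only 3 remains.
F7 = 8: row 7 has {1,3,4,5,6,7}; col 6 has {1,2,4,5,7,9}; box has {1,2,3,4,5,6,7,9} → only 8 remains.
B8 = 8: in row 8, 8 can only go here (every other open cell in that row sees an 8).
B2 = 6: row 2 has {1,2,5,7,9}; col 2 has {1,3,4,5,7,8}; box has {1,4,5} → only 6 remains.
B9 = 9: row 9 has {1,2,3,4,5,7,8}; col 2 has {1,3,4,5,6,7,8}; box has {1,3,4,5,7,8} → only 9 remains.
C9 = 6: row 9 has {1,2,3,4,5,7,8,9}; col 3 has {1,4,5}; box has {1,3,4,5,7,8,9} → only 6 remains.
B1 = 2: row 1 has {1,5,7}; col 2 has {1,3,4,5,6,7,8,9}; box has {1,4,5,6} → only 2 remains.
A7 = 2: row 7 has {1,3,4,5,6,7,8}; col 1 has {1,3,4,5}; box has {1,3,4,5,6,7,8,9} → only 2 remains.
H7 = 9: row 7 has {1,2,3,4,5,6,7,8}; col 8 has {1,5,7,8}; box has {1,3,4,5,7,8} → only 9 remains.
C2 = 8: in row 2, 8 can only go here (every other open cell in that row sees an 8).
D4 = 4: in column 4, 4 can only go here (every other open cell in that column sees a 4).
G1 = 9: in column 7, 9 can only go here (every other open cell in that column sees a 9).
C1 = 3: row 1 has {1,2,5,7,9}; col 3 has {1,4,5,6,8}; box has {1,2,4,5,6,8} → only 3 remains.
E1 = 4: row 1 has {1,2,3,5,7,9}; col 5 has {1,2,5,6}; box has {1,2,5,7,8,9} → only 4 remains.
H1 = 6: row 1 has {1,2,3,4,5,7,9}; col 8 has {1,5,7,8,9}; box has {1,2,5,7,9} → only 6 remains.
J1 = 8: row 1 has {1,2,3,4,5,6,7,9}; col 9 has {1,2,4,5,7,9}; box has {1,2,5,6,7,9} → only 8 remains.
E2 = 3: row 2 has {1,2,5,6,7,8,9}; col 5 has {1,2,4,5,6}; box has {1,2,4,5,7,8,9} → only 3 remains.
H2 = 4: row 2 has {1,2,3,5,6,7,8,9}; col 8 has {1,5,6,7,8,9}; box has {1,2,5,6,7,8,9} → only 4 remains.
F3 = 6: row 3 has {1,2,4,5,8}; col 6 has {1,2,4,5,7,8,9}; box has {1,2,3,4,5,7,8,9} → only 6 remains.
J3 = 3: row 3 has {1,2,4,5,6,8}; col 9 has {1,2,4,5,7,8,9}; box has {1,2,4,5,6,7,8,9} → only 3 remains.
F6 = 3: row 6 has {1,4,5}; col 6 has {1,2,4,5,6,7,8,9}; box has {1,4,5} → only 3 remains.
J6 = 6: row 6 has {1,3,4,5}; col 9 has {1,2,3,4,5,7,8,9}; box has {1,4,5,7,9} → only 6 remains.
H8 = 2: row 8 has {1,3,4,5,7,8,9}; col 8 has {1,4,5,6,7,8,9}; box has {1,3,4,5,7,8,9} → only 2 remains.
H4 = 3: row 4 has {1,4,5,9}; col 8 has {1,2,4,5,6,7,8,9}; box has {1,4,5,6,7,9} → only 3 remains.
D6 = 2: row 6 has {1,3,4,5,6}; col 4 has {1,3,4,5,7,8,9}; box has {1,3,4,5} → only 2 remains.
G6 = 8: row 6 has {1,2,3,4,5,6}; col 7 has {1,3,4,5,7,9}; box has {1,3,4,5,6,7,9} → only 8 remains.
G8 = 6: row 8 has {1,2,3,4,5,7,8,9}; col 7 has {1,3,4,5,7,8,9}; box has {1,2,3,4,5,7,8,9} → only 6 remains.
G4 = 2: row 4 has {1,3,4,5,9}; col 7 has {1,3,4,5,6,7,8,9}; box has {1,3,4,5,6,7,8,9} → only 2 remains.
D5 = 6: row 5 has {1,3,4,5,7}; col 4 has {1,2,3,4,5,7,8,9}; box has {1,2,3,4,5} → only 6 remains.
C4 = 7: row 4 has {1,2,3,4,5,9}; col 3 has {1,3,4,5,6,8}; box has {1,3,4,5} → only 7 remains.
E4 = 8: row 4 has {1,2,3,4,5,7,9}; col 5 has {1,2,3,4,5,6}; box has {1,2,3,4,5,6} → only 8 remains.
E5 = 9: row 5 has {1,3,4,5,6,7}; col 5 has {1,2,3,4,5,6,8}; box has {1,2,3,4,5,6,8} → only 9 remains.
A6 = 9: row 6 has {1,2,3,4,5,6,8}; col 1 has {1,2,3,4,5}; box has {1,3,4,5,7} → only 9 remains.
E6 = 7: row 6 has {1,2,3,4,5,6,8,9}; col 5 has {1,2,3,4,5,6,8,9}; box has {1,2,3,4,5,6,8,9} → only 7 remains.

954273816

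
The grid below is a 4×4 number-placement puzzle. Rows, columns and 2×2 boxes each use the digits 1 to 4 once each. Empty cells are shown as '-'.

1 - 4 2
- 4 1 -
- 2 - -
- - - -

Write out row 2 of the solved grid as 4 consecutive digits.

2413

R1C2 = 3 (sole candidate).
R2C1 = 2: row 2 has {1,4}; col 1 has {1}; box has {1,3,4} → only 2 remains.
R2C4 = 3: row 2 has {1,2,4}; col 4 has {2}; box has {1,2,4} → only 3 remains.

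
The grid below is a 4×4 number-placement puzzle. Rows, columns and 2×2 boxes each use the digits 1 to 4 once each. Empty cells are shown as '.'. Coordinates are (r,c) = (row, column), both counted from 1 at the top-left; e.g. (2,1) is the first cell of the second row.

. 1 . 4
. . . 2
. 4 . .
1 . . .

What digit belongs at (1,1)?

2

(1,3) = 3 (sole candidate).
(2,2) = 3 (sole candidate).
(2,3) = 1 (sole candidate).
(3,3) = 2 (sole candidate).
(4,2) = 2 (sole candidate).
(4,3) = 4 (sole candidate).
(4,4) = 3 (sole candidate).
(1,1) = 2: row 1 has {1,3,4}; col 1 has {1}; box has {1,3} → only 2 remains.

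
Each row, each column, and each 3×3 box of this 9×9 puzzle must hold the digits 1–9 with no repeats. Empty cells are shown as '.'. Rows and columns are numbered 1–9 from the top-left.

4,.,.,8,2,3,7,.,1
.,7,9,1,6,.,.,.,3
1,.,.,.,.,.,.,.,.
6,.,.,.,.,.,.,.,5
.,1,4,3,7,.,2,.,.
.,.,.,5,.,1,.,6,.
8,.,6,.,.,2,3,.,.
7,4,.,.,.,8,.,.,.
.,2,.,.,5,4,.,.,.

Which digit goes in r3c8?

r1c3 = 5: row 1 has {1,2,3,4,7,8}; col 3 has {4,6,9}; box has {1,4,7,9} → only 5 remains.
r1c8 = 9: row 1 has {1,2,3,4,5,7,8}; col 8 has {6}; box has {1,3,7} → only 9 remains.
r2c1 = 2: row 2 has {1,3,6,7,9}; col 1 has {1,4,6,7,8}; box has {1,4,5,7,9} → only 2 remains.
r2c6 = 5: row 2 has {1,2,3,6,7,9}; col 6 has {1,2,3,4,8}; box has {1,2,3,6,8} → only 5 remains.
r4c6 = 9: row 4 has {5,6}; col 6 has {1,2,3,4,5,8}; box has {1,3,5,7} → only 9 remains.
r5c6 = 6: row 5 has {1,2,3,4,7}; col 6 has {1,2,3,4,5,8,9}; box has {1,3,5,7,9} → only 6 remains.
r5c8 = 8: row 5 has {1,2,3,4,6,7}; col 8 has {6,9}; box has {2,5,6} → only 8 remains.
r5c9 = 9: row 5 has {1,2,3,4,6,7,8}; col 9 has {1,3,5}; box has {2,5,6,8} → only 9 remains.
r6c7 = 4: row 6 has {1,5,6}; col 7 has {2,3,7}; box has {2,5,6,8,9} → only 4 remains.
r6c9 = 7: row 6 has {1,4,5,6}; col 9 has {1,3,5,9}; box has {2,4,5,6,8,9} → only 7 remains.
r7c9 = 4: row 7 has {2,3,6,8}; col 9 has {1,3,5,7,9}; box has {3} → only 4 remains.
r1c2 = 6: row 1 has {1,2,3,4,5,7,8,9}; col 2 has {1,2,4,7}; box has {1,2,4,5,7,9} → only 6 remains.
r2c7 = 8: row 2 has {1,2,3,5,6,7,9}; col 7 has {2,3,4,7}; box has {1,3,7,9} → only 8 remains.
r2c8 = 4: row 2 has {1,2,3,5,6,7,8,9}; col 8 has {6,8,9}; box has {1,3,7,8,9} → only 4 remains.
r3c6 = 7: row 3 has {1}; col 6 has {1,2,3,4,5,6,8,9}; box has {1,2,3,5,6,8} → only 7 remains.
r4c7 = 1: row 4 has {5,6,9}; col 7 has {2,3,4,7,8}; box has {2,4,5,6,7,8,9} → only 1 remains.
r4c8 = 3: row 4 has {1,5,6,9}; col 8 has {4,6,8,9}; box has {1,2,4,5,6,7,8,9} → only 3 remains.
r5c1 = 5: row 5 has {1,2,3,4,6,7,8,9}; col 1 has {1,2,4,6,7,8}; box has {1,4,6} → only 5 remains.
r6c5 = 8: row 6 has {1,4,5,6,7}; col 5 has {2,5,6,7}; box has {1,3,5,6,7,9} → only 8 remains.
r4c2 = 8: row 4 has {1,3,5,6,9}; col 2 has {1,2,4,6,7}; box has {1,4,5,6} → only 8 remains.
r4c5 = 4: row 4 has {1,3,5,6,8,9}; col 5 has {2,5,6,7,8}; box has {1,3,5,6,7,8,9} → only 4 remains.
r3c2 = 3: row 3 has {1,7}; col 2 has {1,2,4,6,7,8}; box has {1,2,4,5,6,7,9} → only 3 remains.
r3c3 = 8: row 3 has {1,3,7}; col 3 has {4,5,6,9}; box has {1,2,3,4,5,6,7,9} → only 8 remains.
r3c5 = 9: row 3 has {1,3,7,8}; col 5 has {2,4,5,6,7,8}; box has {1,2,3,5,6,7,8} → only 9 remains.
r4c4 = 2: row 4 has {1,3,4,5,6,8,9}; col 4 has {1,3,5,8}; box has {1,3,4,5,6,7,8,9} → only 2 remains.
r6c2 = 9: row 6 has {1,4,5,6,7,8}; col 2 has {1,2,3,4,6,7,8}; box has {1,4,5,6,8} → only 9 remains.
r7c2 = 5: row 7 has {2,3,4,6,8}; col 2 has {1,2,3,4,6,7,8,9}; box has {2,4,6,7,8} → only 5 remains.
r7c5 = 1: row 7 has {2,3,4,5,6,8}; col 5 has {2,4,5,6,7,8,9}; box has {2,4,5,8} → only 1 remains.
r7c8 = 7: row 7 has {1,2,3,4,5,6,8}; col 8 has {3,4,6,8,9}; box has {3,4} → only 7 remains.
r8c5 = 3: row 8 has {4,7,8}; col 5 has {1,2,4,5,6,7,8,9}; box has {1,2,4,5,8} → only 3 remains.
r9c8 = 1: row 9 has {2,4,5}; col 8 has {3,4,6,7,8,9}; box has {3,4,7} → only 1 remains.
r3c4 = 4: row 3 has {1,3,7,8,9}; col 4 has {1,2,3,5,8}; box has {1,2,3,5,6,7,8,9} → only 4 remains.
r4c3 = 7: row 4 has {1,2,3,4,5,6,8,9}; col 3 has {4,5,6,8,9}; box has {1,4,5,6,8,9} → only 7 remains.
r6c1 = 3: row 6 has {1,4,5,6,7,8,9}; col 1 has {1,2,4,5,6,7,8}; box has {1,4,5,6,7,8,9} → only 3 remains.
r6c3 = 2: row 6 has {1,3,4,5,6,7,8,9}; col 3 has {4,5,6,7,8,9}; box has {1,3,4,5,6,7,8,9} → only 2 remains.
r7c4 = 9: row 7 has {1,2,3,4,5,6,7,8}; col 4 has {1,2,3,4,5,8}; box has {1,2,3,4,5,8} → only 9 remains.
r8c3 = 1: row 8 has {3,4,7,8}; col 3 has {2,4,5,6,7,8,9}; box has {2,4,5,6,7,8} → only 1 remains.
r8c4 = 6: row 8 has {1,3,4,7,8}; col 4 has {1,2,3,4,5,8,9}; box has {1,2,3,4,5,8,9} → only 6 remains.
r8c9 = 2: row 8 has {1,3,4,6,7,8}; col 9 has {1,3,4,5,7,9}; box has {1,3,4,7} → only 2 remains.
r9c1 = 9: row 9 has {1,2,4,5}; col 1 has {1,2,3,4,5,6,7,8}; box has {1,2,4,5,6,7,8} → only 9 remains.
r9c3 = 3: row 9 has {1,2,4,5,9}; col 3 has {1,2,4,5,6,7,8,9}; box has {1,2,4,5,6,7,8,9} → only 3 remains.
r9c4 = 7: row 9 has {1,2,3,4,5,9}; col 4 has {1,2,3,4,5,6,8,9}; box has {1,2,3,4,5,6,8,9} → only 7 remains.
r9c7 = 6: row 9 has {1,2,3,4,5,7,9}; col 7 has {1,2,3,4,7,8}; box has {1,2,3,4,7} → only 6 remains.
r9c9 = 8: row 9 has {1,2,3,4,5,6,7,9}; col 9 has {1,2,3,4,5,7,9}; box has {1,2,3,4,6,7} → only 8 remains.
r3c7 = 5: row 3 has {1,3,4,7,8,9}; col 7 has {1,2,3,4,6,7,8}; box has {1,3,4,7,8,9} → only 5 remains.
r3c8 = 2: row 3 has {1,3,4,5,7,8,9}; col 8 has {1,3,4,6,7,8,9}; box has {1,3,4,5,7,8,9} → only 2 remains.

2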